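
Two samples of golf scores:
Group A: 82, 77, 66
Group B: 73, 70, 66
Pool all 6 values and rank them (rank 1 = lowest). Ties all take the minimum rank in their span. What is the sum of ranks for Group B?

8

Sorted (ascending): 66, 66, 70, 73, 77, 82
The 2 values of 66 occupy positions 1–2 → each gets rank 1.
Group B values → pooled ranks: 73→4, 70→3, 66→1
Rank sum = 4 + 3 + 1 = 8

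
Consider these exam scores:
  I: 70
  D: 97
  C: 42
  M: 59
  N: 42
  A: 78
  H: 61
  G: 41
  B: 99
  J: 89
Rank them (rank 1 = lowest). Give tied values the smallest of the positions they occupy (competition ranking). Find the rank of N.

2

Sorted (ascending): 41, 42, 42, 59, 61, 70, 78, 89, 97, 99
The 2 values of 42 occupy positions 2–3 → each gets rank 2.
N has value 42 → rank 2.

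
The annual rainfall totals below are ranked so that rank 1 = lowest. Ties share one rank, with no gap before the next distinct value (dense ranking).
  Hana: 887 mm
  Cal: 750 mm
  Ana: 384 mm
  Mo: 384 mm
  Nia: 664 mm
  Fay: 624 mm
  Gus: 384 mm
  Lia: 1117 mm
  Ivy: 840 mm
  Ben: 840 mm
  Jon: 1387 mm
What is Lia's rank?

7

Sorted (ascending): 384, 384, 384, 624, 664, 750, 840, 840, 887, 1117, 1387
The 3 values of 384 share dense rank 1.
The 2 values of 840 share dense rank 5.
Remaining distinct values take the next consecutive integers.
Lia has value 1117 mm → rank 7.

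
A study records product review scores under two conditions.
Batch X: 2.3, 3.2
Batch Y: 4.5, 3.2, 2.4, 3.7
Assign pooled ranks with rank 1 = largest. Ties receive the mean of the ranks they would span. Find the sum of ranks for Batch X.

Sorted (descending): 4.5, 3.7, 3.2, 3.2, 2.4, 2.3
The 2 values of 3.2 occupy positions 3–4 → average rank (3+4)/2 = 3.5.
Batch X values → pooled ranks: 2.3→6, 3.2→3.5
Rank sum = 6 + 3.5 = 9.5

9.5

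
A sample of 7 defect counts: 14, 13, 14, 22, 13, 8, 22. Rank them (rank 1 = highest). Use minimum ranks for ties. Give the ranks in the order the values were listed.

Sorted (descending): 22, 22, 14, 14, 13, 13, 8
The 2 values of 22 occupy positions 1–2 → each gets rank 1.
The 2 values of 14 occupy positions 3–4 → each gets rank 3.
The 2 values of 13 occupy positions 5–6 → each gets rank 5.

3, 5, 3, 1, 5, 7, 1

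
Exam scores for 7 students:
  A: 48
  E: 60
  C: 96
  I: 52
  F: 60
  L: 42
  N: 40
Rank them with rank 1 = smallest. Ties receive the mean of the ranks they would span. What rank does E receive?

Sorted (ascending): 40, 42, 48, 52, 60, 60, 96
The 2 values of 60 occupy positions 5–6 → average rank (5+6)/2 = 5.5.
E has value 60 → rank 5.5.

5.5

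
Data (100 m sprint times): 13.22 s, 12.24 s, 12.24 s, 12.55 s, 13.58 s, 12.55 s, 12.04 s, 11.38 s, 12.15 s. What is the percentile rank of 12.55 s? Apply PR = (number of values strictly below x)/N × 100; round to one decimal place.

N = 9.
Strictly below 12.55: 5. Equal to 12.55: 2.
PR = 5/9 × 100 = 55.6

55.6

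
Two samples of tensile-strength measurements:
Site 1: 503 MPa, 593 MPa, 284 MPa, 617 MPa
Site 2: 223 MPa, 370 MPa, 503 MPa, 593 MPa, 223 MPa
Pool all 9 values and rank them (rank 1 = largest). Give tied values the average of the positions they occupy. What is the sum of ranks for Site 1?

15

Sorted (descending): 617, 593, 593, 503, 503, 370, 284, 223, 223
The 2 values of 593 occupy positions 2–3 → average rank (2+3)/2 = 2.5.
The 2 values of 503 occupy positions 4–5 → average rank (4+5)/2 = 4.5.
The 2 values of 223 occupy positions 8–9 → average rank (8+9)/2 = 8.5.
Site 1 values → pooled ranks: 503→4.5, 593→2.5, 284→7, 617→1
Rank sum = 4.5 + 2.5 + 7 + 1 = 15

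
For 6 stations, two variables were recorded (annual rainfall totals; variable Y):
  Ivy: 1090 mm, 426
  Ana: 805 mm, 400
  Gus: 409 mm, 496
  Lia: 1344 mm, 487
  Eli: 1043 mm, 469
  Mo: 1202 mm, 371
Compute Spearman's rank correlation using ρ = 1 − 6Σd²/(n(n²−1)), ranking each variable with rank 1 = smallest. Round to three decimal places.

Ranks of variable 1: 4, 2, 1, 6, 3, 5
Ranks of variable 2: 3, 2, 6, 5, 4, 1
d = r₁ − r₂: 1, 0, -5, 1, -1, 4
d²: 1, 0, 25, 1, 1, 16; Σd² = 44
ρ = 1 − 6·44/(6·35) = 1 − 264/210 = -0.257

-0.257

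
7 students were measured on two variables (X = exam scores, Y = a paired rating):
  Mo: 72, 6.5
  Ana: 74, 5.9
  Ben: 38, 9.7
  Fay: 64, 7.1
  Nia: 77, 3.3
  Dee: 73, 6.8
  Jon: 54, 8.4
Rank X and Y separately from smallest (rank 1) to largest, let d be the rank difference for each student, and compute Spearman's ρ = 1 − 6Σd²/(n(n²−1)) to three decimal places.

-0.964

Ranks of variable 1: 4, 6, 1, 3, 7, 5, 2
Ranks of variable 2: 3, 2, 7, 5, 1, 4, 6
d = r₁ − r₂: 1, 4, -6, -2, 6, 1, -4
d²: 1, 16, 36, 4, 36, 1, 16; Σd² = 110
ρ = 1 − 6·110/(7·48) = 1 − 660/336 = -0.964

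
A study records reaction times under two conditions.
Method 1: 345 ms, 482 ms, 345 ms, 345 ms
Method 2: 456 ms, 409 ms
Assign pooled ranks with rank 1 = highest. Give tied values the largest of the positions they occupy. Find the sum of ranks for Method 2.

5

Sorted (descending): 482, 456, 409, 345, 345, 345
The 3 values of 345 occupy positions 4–6 → each gets rank 6.
Method 2 values → pooled ranks: 456→2, 409→3
Rank sum = 2 + 3 = 5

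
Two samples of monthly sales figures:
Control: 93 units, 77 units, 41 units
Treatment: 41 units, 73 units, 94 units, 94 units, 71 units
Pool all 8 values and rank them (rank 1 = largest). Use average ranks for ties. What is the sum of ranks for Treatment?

21.5

Sorted (descending): 94, 94, 93, 77, 73, 71, 41, 41
The 2 values of 94 occupy positions 1–2 → average rank (1+2)/2 = 1.5.
The 2 values of 41 occupy positions 7–8 → average rank (7+8)/2 = 7.5.
Treatment values → pooled ranks: 41→7.5, 73→5, 94→1.5, 94→1.5, 71→6
Rank sum = 7.5 + 5 + 1.5 + 1.5 + 6 = 21.5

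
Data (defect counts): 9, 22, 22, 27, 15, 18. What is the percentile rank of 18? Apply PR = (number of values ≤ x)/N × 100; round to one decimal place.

N = 6.
Strictly below 18: 2. Equal to 18: 1.
PR = 3/6 × 100 = 50.0

50.0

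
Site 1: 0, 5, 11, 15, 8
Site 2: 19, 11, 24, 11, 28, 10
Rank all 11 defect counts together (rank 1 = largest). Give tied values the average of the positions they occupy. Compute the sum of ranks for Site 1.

40

Sorted (descending): 28, 24, 19, 15, 11, 11, 11, 10, 8, 5, 0
The 3 values of 11 occupy positions 5–7 → average rank 6.
Site 1 values → pooled ranks: 0→11, 5→10, 11→6, 15→4, 8→9
Rank sum = 11 + 10 + 6 + 4 + 9 = 40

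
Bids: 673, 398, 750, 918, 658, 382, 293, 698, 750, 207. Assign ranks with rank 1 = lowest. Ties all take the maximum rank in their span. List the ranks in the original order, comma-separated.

Sorted (ascending): 207, 293, 382, 398, 658, 673, 698, 750, 750, 918
The 2 values of 750 occupy positions 8–9 → each gets rank 9.

6, 4, 9, 10, 5, 3, 2, 7, 9, 1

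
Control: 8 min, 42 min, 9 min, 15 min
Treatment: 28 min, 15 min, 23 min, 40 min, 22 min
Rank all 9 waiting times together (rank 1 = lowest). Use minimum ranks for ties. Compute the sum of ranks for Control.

15

Sorted (ascending): 8, 9, 15, 15, 22, 23, 28, 40, 42
The 2 values of 15 occupy positions 3–4 → each gets rank 3.
Control values → pooled ranks: 8→1, 42→9, 9→2, 15→3
Rank sum = 1 + 9 + 2 + 3 = 15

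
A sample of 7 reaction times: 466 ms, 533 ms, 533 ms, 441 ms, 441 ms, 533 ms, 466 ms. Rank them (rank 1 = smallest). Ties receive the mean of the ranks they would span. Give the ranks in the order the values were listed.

3.5, 6, 6, 1.5, 1.5, 6, 3.5

Sorted (ascending): 441, 441, 466, 466, 533, 533, 533
The 2 values of 441 occupy positions 1–2 → average rank (1+2)/2 = 1.5.
The 2 values of 466 occupy positions 3–4 → average rank (3+4)/2 = 3.5.
The 3 values of 533 occupy positions 5–7 → average rank 6.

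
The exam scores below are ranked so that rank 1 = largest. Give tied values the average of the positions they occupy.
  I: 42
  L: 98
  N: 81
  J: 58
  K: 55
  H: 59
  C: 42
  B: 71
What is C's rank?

7.5

Sorted (descending): 98, 81, 71, 59, 58, 55, 42, 42
The 2 values of 42 occupy positions 7–8 → average rank (7+8)/2 = 7.5.
C has value 42 → rank 7.5.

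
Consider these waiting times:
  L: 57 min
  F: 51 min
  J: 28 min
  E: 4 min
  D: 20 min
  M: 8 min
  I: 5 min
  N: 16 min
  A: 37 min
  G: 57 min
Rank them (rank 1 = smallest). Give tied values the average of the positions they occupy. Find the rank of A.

Sorted (ascending): 4, 5, 8, 16, 20, 28, 37, 51, 57, 57
The 2 values of 57 occupy positions 9–10 → average rank (9+10)/2 = 9.5.
A has value 37 min → rank 7.

7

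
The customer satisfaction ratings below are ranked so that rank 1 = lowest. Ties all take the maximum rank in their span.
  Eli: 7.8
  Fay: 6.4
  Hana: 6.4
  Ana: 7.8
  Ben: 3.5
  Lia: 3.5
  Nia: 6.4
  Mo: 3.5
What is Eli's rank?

Sorted (ascending): 3.5, 3.5, 3.5, 6.4, 6.4, 6.4, 7.8, 7.8
The 3 values of 3.5 occupy positions 1–3 → each gets rank 3.
The 3 values of 6.4 occupy positions 4–6 → each gets rank 6.
The 2 values of 7.8 occupy positions 7–8 → each gets rank 8.
Eli has value 7.8 → rank 8.

8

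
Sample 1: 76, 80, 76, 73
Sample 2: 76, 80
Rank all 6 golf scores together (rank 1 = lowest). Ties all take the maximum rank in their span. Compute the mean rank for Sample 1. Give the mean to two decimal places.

Sorted (ascending): 73, 76, 76, 76, 80, 80
The 3 values of 76 occupy positions 2–4 → each gets rank 4.
The 2 values of 80 occupy positions 5–6 → each gets rank 6.
Sample 1 values → pooled ranks: 76→4, 80→6, 76→4, 73→1
Mean rank = (4 + 6 + 4 + 1) / 4 = 3.75

3.75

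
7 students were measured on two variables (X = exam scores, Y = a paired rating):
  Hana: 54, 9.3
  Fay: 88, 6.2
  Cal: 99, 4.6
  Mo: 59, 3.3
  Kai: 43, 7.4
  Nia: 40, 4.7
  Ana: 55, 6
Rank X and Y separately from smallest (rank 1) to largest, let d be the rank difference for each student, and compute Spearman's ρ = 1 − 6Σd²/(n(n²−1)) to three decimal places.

-0.393

Ranks of variable 1: 3, 6, 7, 5, 2, 1, 4
Ranks of variable 2: 7, 5, 2, 1, 6, 3, 4
d = r₁ − r₂: -4, 1, 5, 4, -4, -2, 0
d²: 16, 1, 25, 16, 16, 4, 0; Σd² = 78
ρ = 1 − 6·78/(7·48) = 1 − 468/336 = -0.393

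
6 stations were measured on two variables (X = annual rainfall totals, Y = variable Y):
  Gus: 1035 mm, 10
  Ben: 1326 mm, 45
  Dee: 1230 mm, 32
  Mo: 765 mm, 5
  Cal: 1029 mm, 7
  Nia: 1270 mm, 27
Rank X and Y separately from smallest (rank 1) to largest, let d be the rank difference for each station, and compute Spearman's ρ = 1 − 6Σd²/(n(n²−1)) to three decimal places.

Ranks of variable 1: 3, 6, 4, 1, 2, 5
Ranks of variable 2: 3, 6, 5, 1, 2, 4
d = r₁ − r₂: 0, 0, -1, 0, 0, 1
d²: 0, 0, 1, 0, 0, 1; Σd² = 2
ρ = 1 − 6·2/(6·35) = 1 − 12/210 = 0.943

0.943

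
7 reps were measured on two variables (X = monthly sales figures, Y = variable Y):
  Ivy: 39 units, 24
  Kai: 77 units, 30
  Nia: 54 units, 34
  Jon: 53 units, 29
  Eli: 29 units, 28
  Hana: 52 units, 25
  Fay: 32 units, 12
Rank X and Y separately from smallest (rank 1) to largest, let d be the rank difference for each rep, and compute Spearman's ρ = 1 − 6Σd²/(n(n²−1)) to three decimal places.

0.750

Ranks of variable 1: 3, 7, 6, 5, 1, 4, 2
Ranks of variable 2: 2, 6, 7, 5, 4, 3, 1
d = r₁ − r₂: 1, 1, -1, 0, -3, 1, 1
d²: 1, 1, 1, 0, 9, 1, 1; Σd² = 14
ρ = 1 − 6·14/(7·48) = 1 − 84/336 = 0.750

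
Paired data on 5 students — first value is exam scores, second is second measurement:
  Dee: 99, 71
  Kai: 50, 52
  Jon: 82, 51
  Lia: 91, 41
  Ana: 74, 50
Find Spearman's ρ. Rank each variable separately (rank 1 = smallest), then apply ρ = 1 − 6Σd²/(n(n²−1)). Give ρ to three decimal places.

Ranks of variable 1: 5, 1, 3, 4, 2
Ranks of variable 2: 5, 4, 3, 1, 2
d = r₁ − r₂: 0, -3, 0, 3, 0
d²: 0, 9, 0, 9, 0; Σd² = 18
ρ = 1 − 6·18/(5·24) = 1 − 108/120 = 0.100

0.100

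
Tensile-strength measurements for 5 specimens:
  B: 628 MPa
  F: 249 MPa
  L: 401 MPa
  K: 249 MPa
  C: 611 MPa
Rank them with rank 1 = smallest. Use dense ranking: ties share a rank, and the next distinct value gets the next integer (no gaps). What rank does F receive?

1

Sorted (ascending): 249, 249, 401, 611, 628
The 2 values of 249 share dense rank 1.
Remaining distinct values take the next consecutive integers.
F has value 249 MPa → rank 1.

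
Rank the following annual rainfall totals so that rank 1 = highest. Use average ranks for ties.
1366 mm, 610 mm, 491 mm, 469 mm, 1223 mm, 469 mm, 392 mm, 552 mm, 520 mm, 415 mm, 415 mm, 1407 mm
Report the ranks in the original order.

2, 4, 7, 8.5, 3, 8.5, 12, 5, 6, 10.5, 10.5, 1

Sorted (descending): 1407, 1366, 1223, 610, 552, 520, 491, 469, 469, 415, 415, 392
The 2 values of 469 occupy positions 8–9 → average rank (8+9)/2 = 8.5.
The 2 values of 415 occupy positions 10–11 → average rank (10+11)/2 = 10.5.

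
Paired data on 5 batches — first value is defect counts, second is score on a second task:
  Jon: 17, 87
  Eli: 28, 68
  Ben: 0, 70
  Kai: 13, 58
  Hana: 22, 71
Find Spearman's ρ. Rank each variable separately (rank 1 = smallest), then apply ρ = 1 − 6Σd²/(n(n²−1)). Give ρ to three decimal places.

0.100

Ranks of variable 1: 3, 5, 1, 2, 4
Ranks of variable 2: 5, 2, 3, 1, 4
d = r₁ − r₂: -2, 3, -2, 1, 0
d²: 4, 9, 4, 1, 0; Σd² = 18
ρ = 1 − 6·18/(5·24) = 1 − 108/120 = 0.100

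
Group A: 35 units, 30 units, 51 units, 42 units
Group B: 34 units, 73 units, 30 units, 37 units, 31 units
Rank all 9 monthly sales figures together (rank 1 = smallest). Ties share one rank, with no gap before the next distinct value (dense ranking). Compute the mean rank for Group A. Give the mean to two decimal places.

4.50

Sorted (ascending): 30, 30, 31, 34, 35, 37, 42, 51, 73
The 2 values of 30 share dense rank 1.
Remaining distinct values take the next consecutive integers.
Group A values → pooled ranks: 35→4, 30→1, 51→7, 42→6
Mean rank = (4 + 1 + 7 + 6) / 4 = 4.50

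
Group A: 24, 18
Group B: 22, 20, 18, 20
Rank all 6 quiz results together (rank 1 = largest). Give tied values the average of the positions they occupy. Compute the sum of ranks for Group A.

Sorted (descending): 24, 22, 20, 20, 18, 18
The 2 values of 20 occupy positions 3–4 → average rank (3+4)/2 = 3.5.
The 2 values of 18 occupy positions 5–6 → average rank (5+6)/2 = 5.5.
Group A values → pooled ranks: 24→1, 18→5.5
Rank sum = 1 + 5.5 = 6.5

6.5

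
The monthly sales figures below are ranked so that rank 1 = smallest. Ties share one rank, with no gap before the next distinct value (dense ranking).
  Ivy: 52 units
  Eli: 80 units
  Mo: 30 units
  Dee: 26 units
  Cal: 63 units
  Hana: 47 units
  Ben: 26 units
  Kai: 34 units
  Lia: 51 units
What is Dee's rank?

Sorted (ascending): 26, 26, 30, 34, 47, 51, 52, 63, 80
The 2 values of 26 share dense rank 1.
Remaining distinct values take the next consecutive integers.
Dee has value 26 units → rank 1.

1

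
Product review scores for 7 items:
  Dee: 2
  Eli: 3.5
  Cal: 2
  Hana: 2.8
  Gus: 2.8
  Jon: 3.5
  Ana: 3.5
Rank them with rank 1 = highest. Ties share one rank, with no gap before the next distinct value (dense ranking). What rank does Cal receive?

3

Sorted (descending): 3.5, 3.5, 3.5, 2.8, 2.8, 2, 2
The 3 values of 3.5 share dense rank 1.
The 2 values of 2.8 share dense rank 2.
The 2 values of 2 share dense rank 3.
Cal has value 2 → rank 3.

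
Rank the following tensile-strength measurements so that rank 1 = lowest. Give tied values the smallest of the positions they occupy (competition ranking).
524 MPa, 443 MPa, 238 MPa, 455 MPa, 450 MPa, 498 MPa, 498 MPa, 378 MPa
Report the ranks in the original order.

Sorted (ascending): 238, 378, 443, 450, 455, 498, 498, 524
The 2 values of 498 occupy positions 6–7 → each gets rank 6.

8, 3, 1, 5, 4, 6, 6, 2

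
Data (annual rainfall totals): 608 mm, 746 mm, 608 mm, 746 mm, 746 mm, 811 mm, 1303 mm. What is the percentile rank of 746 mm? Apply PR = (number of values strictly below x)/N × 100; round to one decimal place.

28.6

N = 7.
Strictly below 746: 2. Equal to 746: 3.
PR = 2/7 × 100 = 28.6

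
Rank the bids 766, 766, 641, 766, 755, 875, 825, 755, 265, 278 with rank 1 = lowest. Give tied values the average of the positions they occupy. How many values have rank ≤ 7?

8

Sorted (ascending): 265, 278, 641, 755, 755, 766, 766, 766, 825, 875
The 2 values of 755 occupy positions 4–5 → average rank (4+5)/2 = 4.5.
The 3 values of 766 occupy positions 6–8 → average rank 7.
Ranks ≤ 7: {1, 2, 3, 4.5, 4.5, 7, 7, 7} → 8 values.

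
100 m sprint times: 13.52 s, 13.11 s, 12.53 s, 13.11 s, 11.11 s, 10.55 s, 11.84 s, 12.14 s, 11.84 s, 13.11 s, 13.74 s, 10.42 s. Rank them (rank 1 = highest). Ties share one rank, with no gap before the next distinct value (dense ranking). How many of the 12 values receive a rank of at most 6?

9

Sorted (descending): 13.74, 13.52, 13.11, 13.11, 13.11, 12.53, 12.14, 11.84, 11.84, 11.11, 10.55, 10.42
The 3 values of 13.11 share dense rank 3.
The 2 values of 11.84 share dense rank 6.
Remaining distinct values take the next consecutive integers.
Ranks ≤ 6: {1, 2, 3, 3, 3, 4, 5, 6, 6} → 9 values.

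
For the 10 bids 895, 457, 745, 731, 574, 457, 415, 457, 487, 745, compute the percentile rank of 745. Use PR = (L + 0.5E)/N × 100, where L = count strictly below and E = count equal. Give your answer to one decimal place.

80.0

N = 10.
Strictly below 745: 7. Equal to 745: 2.
PR = (7 + 0.5·2)/10 × 100 = 80.0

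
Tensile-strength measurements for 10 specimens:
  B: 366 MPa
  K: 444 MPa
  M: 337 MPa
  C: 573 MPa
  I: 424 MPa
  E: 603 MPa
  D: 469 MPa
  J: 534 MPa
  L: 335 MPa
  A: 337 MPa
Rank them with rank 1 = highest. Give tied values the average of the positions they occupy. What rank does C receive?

2

Sorted (descending): 603, 573, 534, 469, 444, 424, 366, 337, 337, 335
The 2 values of 337 occupy positions 8–9 → average rank (8+9)/2 = 8.5.
C has value 573 MPa → rank 2.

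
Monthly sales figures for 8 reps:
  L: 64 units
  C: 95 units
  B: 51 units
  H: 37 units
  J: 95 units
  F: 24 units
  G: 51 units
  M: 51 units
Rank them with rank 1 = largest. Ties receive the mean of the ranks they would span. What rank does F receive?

Sorted (descending): 95, 95, 64, 51, 51, 51, 37, 24
The 2 values of 95 occupy positions 1–2 → average rank (1+2)/2 = 1.5.
The 3 values of 51 occupy positions 4–6 → average rank 5.
F has value 24 units → rank 8.

8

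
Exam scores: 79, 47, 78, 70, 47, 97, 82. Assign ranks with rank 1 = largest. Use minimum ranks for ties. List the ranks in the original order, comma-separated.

3, 6, 4, 5, 6, 1, 2

Sorted (descending): 97, 82, 79, 78, 70, 47, 47
The 2 values of 47 occupy positions 6–7 → each gets rank 6.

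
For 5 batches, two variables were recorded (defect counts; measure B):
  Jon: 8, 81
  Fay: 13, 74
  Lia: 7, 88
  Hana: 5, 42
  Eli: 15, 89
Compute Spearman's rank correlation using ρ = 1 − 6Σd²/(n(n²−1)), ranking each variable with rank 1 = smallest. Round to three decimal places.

Ranks of variable 1: 3, 4, 2, 1, 5
Ranks of variable 2: 3, 2, 4, 1, 5
d = r₁ − r₂: 0, 2, -2, 0, 0
d²: 0, 4, 4, 0, 0; Σd² = 8
ρ = 1 − 6·8/(5·24) = 1 − 48/120 = 0.600

0.600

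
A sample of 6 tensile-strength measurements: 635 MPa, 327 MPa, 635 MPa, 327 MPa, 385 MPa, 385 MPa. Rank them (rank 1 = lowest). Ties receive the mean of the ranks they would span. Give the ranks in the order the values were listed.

5.5, 1.5, 5.5, 1.5, 3.5, 3.5

Sorted (ascending): 327, 327, 385, 385, 635, 635
The 2 values of 327 occupy positions 1–2 → average rank (1+2)/2 = 1.5.
The 2 values of 385 occupy positions 3–4 → average rank (3+4)/2 = 3.5.
The 2 values of 635 occupy positions 5–6 → average rank (5+6)/2 = 5.5.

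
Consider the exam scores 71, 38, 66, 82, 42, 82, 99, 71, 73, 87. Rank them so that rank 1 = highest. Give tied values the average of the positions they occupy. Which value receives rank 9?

Sorted (descending): 99, 87, 82, 82, 73, 71, 71, 66, 42, 38
The 2 values of 82 occupy positions 3–4 → average rank (3+4)/2 = 3.5.
The 2 values of 71 occupy positions 6–7 → average rank (6+7)/2 = 6.5.
Rank 9 → value 42.

42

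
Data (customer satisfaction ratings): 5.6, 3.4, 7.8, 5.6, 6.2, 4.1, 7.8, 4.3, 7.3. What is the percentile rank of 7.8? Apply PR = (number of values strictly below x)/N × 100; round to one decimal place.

77.8

N = 9.
Strictly below 7.8: 7. Equal to 7.8: 2.
PR = 7/9 × 100 = 77.8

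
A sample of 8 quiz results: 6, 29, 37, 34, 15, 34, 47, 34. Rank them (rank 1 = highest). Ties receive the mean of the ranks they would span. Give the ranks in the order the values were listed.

Sorted (descending): 47, 37, 34, 34, 34, 29, 15, 6
The 3 values of 34 occupy positions 3–5 → average rank 4.

8, 6, 2, 4, 7, 4, 1, 4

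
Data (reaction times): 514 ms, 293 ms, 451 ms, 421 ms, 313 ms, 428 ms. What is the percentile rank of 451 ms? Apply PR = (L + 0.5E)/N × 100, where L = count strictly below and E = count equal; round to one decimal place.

75.0

N = 6.
Strictly below 451: 4. Equal to 451: 1.
PR = (4 + 0.5·1)/6 × 100 = 75.0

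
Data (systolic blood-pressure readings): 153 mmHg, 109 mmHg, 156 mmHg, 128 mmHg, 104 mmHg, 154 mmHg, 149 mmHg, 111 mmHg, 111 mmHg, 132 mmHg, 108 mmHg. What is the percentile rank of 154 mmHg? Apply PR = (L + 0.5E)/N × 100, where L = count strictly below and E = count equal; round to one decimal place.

86.4

N = 11.
Strictly below 154: 9. Equal to 154: 1.
PR = (9 + 0.5·1)/11 × 100 = 86.4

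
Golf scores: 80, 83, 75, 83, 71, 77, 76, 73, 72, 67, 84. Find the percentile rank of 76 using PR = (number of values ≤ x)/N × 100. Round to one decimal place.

N = 11.
Strictly below 76: 5. Equal to 76: 1.
PR = 6/11 × 100 = 54.5

54.5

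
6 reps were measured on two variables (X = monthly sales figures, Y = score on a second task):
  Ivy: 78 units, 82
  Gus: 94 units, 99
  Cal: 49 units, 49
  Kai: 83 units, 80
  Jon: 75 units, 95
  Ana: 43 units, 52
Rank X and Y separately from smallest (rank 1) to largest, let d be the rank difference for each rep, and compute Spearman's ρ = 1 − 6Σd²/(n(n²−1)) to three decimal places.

0.714

Ranks of variable 1: 4, 6, 2, 5, 3, 1
Ranks of variable 2: 4, 6, 1, 3, 5, 2
d = r₁ − r₂: 0, 0, 1, 2, -2, -1
d²: 0, 0, 1, 4, 4, 1; Σd² = 10
ρ = 1 − 6·10/(6·35) = 1 − 60/210 = 0.714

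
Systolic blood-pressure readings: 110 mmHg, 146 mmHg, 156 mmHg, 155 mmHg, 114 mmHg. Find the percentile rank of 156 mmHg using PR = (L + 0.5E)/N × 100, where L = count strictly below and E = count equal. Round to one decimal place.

90.0

N = 5.
Strictly below 156: 4. Equal to 156: 1.
PR = (4 + 0.5·1)/5 × 100 = 90.0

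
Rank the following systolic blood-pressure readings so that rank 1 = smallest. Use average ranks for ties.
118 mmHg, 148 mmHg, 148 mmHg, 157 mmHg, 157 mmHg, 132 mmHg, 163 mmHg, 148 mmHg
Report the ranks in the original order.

1, 4, 4, 6.5, 6.5, 2, 8, 4

Sorted (ascending): 118, 132, 148, 148, 148, 157, 157, 163
The 3 values of 148 occupy positions 3–5 → average rank 4.
The 2 values of 157 occupy positions 6–7 → average rank (6+7)/2 = 6.5.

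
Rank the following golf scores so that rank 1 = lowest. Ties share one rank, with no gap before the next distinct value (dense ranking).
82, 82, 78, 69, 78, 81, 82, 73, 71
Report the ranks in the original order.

Sorted (ascending): 69, 71, 73, 78, 78, 81, 82, 82, 82
The 2 values of 78 share dense rank 4.
The 3 values of 82 share dense rank 6.
Remaining distinct values take the next consecutive integers.

6, 6, 4, 1, 4, 5, 6, 3, 2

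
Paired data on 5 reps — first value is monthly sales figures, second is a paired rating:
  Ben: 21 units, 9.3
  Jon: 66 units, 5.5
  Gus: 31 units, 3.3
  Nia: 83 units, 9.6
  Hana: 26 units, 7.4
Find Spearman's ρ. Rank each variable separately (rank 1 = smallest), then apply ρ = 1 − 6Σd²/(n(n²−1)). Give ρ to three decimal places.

0.100

Ranks of variable 1: 1, 4, 3, 5, 2
Ranks of variable 2: 4, 2, 1, 5, 3
d = r₁ − r₂: -3, 2, 2, 0, -1
d²: 9, 4, 4, 0, 1; Σd² = 18
ρ = 1 − 6·18/(5·24) = 1 − 108/120 = 0.100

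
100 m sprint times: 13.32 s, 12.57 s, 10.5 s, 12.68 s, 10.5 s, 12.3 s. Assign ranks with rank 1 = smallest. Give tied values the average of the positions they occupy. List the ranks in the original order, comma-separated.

6, 4, 1.5, 5, 1.5, 3

Sorted (ascending): 10.5, 10.5, 12.3, 12.57, 12.68, 13.32
The 2 values of 10.5 occupy positions 1–2 → average rank (1+2)/2 = 1.5.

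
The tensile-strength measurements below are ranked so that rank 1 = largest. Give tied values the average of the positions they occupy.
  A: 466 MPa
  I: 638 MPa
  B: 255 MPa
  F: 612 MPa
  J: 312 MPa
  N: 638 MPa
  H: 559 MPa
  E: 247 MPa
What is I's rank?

1.5

Sorted (descending): 638, 638, 612, 559, 466, 312, 255, 247
The 2 values of 638 occupy positions 1–2 → average rank (1+2)/2 = 1.5.
I has value 638 MPa → rank 1.5.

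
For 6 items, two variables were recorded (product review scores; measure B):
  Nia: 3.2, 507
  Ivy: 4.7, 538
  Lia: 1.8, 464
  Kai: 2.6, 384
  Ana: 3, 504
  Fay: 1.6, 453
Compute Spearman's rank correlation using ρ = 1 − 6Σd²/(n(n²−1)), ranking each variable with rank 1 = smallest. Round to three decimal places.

0.829

Ranks of variable 1: 5, 6, 2, 3, 4, 1
Ranks of variable 2: 5, 6, 3, 1, 4, 2
d = r₁ − r₂: 0, 0, -1, 2, 0, -1
d²: 0, 0, 1, 4, 0, 1; Σd² = 6
ρ = 1 − 6·6/(6·35) = 1 − 36/210 = 0.829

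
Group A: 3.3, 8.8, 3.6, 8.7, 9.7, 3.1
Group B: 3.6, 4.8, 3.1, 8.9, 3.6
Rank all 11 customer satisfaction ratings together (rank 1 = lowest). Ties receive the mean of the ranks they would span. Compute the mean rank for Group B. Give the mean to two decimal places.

5.70

Sorted (ascending): 3.1, 3.1, 3.3, 3.6, 3.6, 3.6, 4.8, 8.7, 8.8, 8.9, 9.7
The 2 values of 3.1 occupy positions 1–2 → average rank (1+2)/2 = 1.5.
The 3 values of 3.6 occupy positions 4–6 → average rank 5.
Group B values → pooled ranks: 3.6→5, 4.8→7, 3.1→1.5, 8.9→10, 3.6→5
Mean rank = (5 + 7 + 1.5 + 10 + 5) / 5 = 5.70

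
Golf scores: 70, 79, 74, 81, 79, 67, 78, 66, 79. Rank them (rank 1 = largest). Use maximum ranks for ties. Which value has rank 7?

70

Sorted (descending): 81, 79, 79, 79, 78, 74, 70, 67, 66
The 3 values of 79 occupy positions 2–4 → each gets rank 4.
Rank 7 → value 70.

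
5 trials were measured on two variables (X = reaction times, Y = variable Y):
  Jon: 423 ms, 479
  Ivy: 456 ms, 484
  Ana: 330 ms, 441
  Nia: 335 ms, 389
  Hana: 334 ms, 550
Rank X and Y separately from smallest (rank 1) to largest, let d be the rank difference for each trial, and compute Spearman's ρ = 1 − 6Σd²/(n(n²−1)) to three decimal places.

Ranks of variable 1: 4, 5, 1, 3, 2
Ranks of variable 2: 3, 4, 2, 1, 5
d = r₁ − r₂: 1, 1, -1, 2, -3
d²: 1, 1, 1, 4, 9; Σd² = 16
ρ = 1 − 6·16/(5·24) = 1 − 96/120 = 0.200

0.200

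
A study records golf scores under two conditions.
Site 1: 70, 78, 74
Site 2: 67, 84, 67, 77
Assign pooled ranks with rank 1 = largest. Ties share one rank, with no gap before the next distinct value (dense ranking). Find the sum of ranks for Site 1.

Sorted (descending): 84, 78, 77, 74, 70, 67, 67
The 2 values of 67 share dense rank 6.
Remaining distinct values take the next consecutive integers.
Site 1 values → pooled ranks: 70→5, 78→2, 74→4
Rank sum = 5 + 2 + 4 = 11

11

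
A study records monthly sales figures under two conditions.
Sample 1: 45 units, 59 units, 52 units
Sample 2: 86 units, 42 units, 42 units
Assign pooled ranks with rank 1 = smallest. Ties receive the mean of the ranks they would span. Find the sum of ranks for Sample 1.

Sorted (ascending): 42, 42, 45, 52, 59, 86
The 2 values of 42 occupy positions 1–2 → average rank (1+2)/2 = 1.5.
Sample 1 values → pooled ranks: 45→3, 59→5, 52→4
Rank sum = 3 + 5 + 4 = 12

12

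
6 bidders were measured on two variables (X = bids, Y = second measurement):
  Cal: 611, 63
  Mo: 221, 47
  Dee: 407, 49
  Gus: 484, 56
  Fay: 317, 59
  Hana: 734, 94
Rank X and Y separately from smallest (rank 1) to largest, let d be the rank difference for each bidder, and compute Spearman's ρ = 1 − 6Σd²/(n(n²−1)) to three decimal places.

0.829

Ranks of variable 1: 5, 1, 3, 4, 2, 6
Ranks of variable 2: 5, 1, 2, 3, 4, 6
d = r₁ − r₂: 0, 0, 1, 1, -2, 0
d²: 0, 0, 1, 1, 4, 0; Σd² = 6
ρ = 1 − 6·6/(6·35) = 1 − 36/210 = 0.829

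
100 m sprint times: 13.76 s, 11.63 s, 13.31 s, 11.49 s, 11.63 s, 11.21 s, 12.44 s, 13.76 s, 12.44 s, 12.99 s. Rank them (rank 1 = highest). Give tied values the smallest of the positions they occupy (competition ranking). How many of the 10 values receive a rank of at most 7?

8

Sorted (descending): 13.76, 13.76, 13.31, 12.99, 12.44, 12.44, 11.63, 11.63, 11.49, 11.21
The 2 values of 13.76 occupy positions 1–2 → each gets rank 1.
The 2 values of 12.44 occupy positions 5–6 → each gets rank 5.
The 2 values of 11.63 occupy positions 7–8 → each gets rank 7.
Ranks ≤ 7: {1, 1, 3, 4, 5, 5, 7, 7} → 8 values.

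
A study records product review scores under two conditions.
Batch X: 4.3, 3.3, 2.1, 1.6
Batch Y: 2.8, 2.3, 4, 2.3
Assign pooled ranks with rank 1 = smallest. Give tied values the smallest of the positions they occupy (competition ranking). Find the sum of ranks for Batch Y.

18

Sorted (ascending): 1.6, 2.1, 2.3, 2.3, 2.8, 3.3, 4, 4.3
The 2 values of 2.3 occupy positions 3–4 → each gets rank 3.
Batch Y values → pooled ranks: 2.8→5, 2.3→3, 4→7, 2.3→3
Rank sum = 5 + 3 + 7 + 3 = 18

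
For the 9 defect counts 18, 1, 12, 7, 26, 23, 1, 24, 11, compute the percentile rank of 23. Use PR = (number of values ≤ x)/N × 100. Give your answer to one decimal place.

N = 9.
Strictly below 23: 6. Equal to 23: 1.
PR = 7/9 × 100 = 77.8

77.8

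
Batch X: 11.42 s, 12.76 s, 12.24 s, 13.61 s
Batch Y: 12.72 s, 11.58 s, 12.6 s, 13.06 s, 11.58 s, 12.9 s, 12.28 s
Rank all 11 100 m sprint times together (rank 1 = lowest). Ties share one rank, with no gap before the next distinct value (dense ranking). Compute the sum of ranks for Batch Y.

Sorted (ascending): 11.42, 11.58, 11.58, 12.24, 12.28, 12.6, 12.72, 12.76, 12.9, 13.06, 13.61
The 2 values of 11.58 share dense rank 2.
Remaining distinct values take the next consecutive integers.
Batch Y values → pooled ranks: 12.72→6, 11.58→2, 12.6→5, 13.06→9, 11.58→2, 12.9→8, 12.28→4
Rank sum = 6 + 2 + 5 + 9 + 2 + 8 + 4 = 36

36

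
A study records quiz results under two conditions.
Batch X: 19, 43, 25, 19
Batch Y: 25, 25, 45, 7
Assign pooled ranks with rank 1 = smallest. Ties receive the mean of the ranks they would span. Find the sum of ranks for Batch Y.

19

Sorted (ascending): 7, 19, 19, 25, 25, 25, 43, 45
The 2 values of 19 occupy positions 2–3 → average rank (2+3)/2 = 2.5.
The 3 values of 25 occupy positions 4–6 → average rank 5.
Batch Y values → pooled ranks: 25→5, 25→5, 45→8, 7→1
Rank sum = 5 + 5 + 8 + 1 = 19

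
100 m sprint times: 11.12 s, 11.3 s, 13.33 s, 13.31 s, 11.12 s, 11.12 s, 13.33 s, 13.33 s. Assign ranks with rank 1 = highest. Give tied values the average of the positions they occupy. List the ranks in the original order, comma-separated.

7, 5, 2, 4, 7, 7, 2, 2

Sorted (descending): 13.33, 13.33, 13.33, 13.31, 11.3, 11.12, 11.12, 11.12
The 3 values of 13.33 occupy positions 1–3 → average rank 2.
The 3 values of 11.12 occupy positions 6–8 → average rank 7.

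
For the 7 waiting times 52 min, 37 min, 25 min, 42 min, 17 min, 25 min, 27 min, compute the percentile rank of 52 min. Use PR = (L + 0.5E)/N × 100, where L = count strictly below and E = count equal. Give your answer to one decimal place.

92.9

N = 7.
Strictly below 52: 6. Equal to 52: 1.
PR = (6 + 0.5·1)/7 × 100 = 92.9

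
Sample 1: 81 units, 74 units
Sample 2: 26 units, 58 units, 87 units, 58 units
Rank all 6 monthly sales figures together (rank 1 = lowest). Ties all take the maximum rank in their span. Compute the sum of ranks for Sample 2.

Sorted (ascending): 26, 58, 58, 74, 81, 87
The 2 values of 58 occupy positions 2–3 → each gets rank 3.
Sample 2 values → pooled ranks: 26→1, 58→3, 87→6, 58→3
Rank sum = 1 + 3 + 6 + 3 = 13

13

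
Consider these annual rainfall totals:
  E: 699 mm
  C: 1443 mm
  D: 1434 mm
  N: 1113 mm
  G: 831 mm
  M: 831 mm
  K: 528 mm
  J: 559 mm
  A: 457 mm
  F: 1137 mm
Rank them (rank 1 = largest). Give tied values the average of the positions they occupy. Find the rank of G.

5.5

Sorted (descending): 1443, 1434, 1137, 1113, 831, 831, 699, 559, 528, 457
The 2 values of 831 occupy positions 5–6 → average rank (5+6)/2 = 5.5.
G has value 831 mm → rank 5.5.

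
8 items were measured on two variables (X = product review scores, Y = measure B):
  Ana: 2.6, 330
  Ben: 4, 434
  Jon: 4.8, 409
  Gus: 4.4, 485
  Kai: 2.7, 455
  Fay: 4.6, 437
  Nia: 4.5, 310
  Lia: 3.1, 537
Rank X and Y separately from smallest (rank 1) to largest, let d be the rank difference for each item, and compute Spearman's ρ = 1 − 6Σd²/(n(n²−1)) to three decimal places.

-0.190

Ranks of variable 1: 1, 4, 8, 5, 2, 7, 6, 3
Ranks of variable 2: 2, 4, 3, 7, 6, 5, 1, 8
d = r₁ − r₂: -1, 0, 5, -2, -4, 2, 5, -5
d²: 1, 0, 25, 4, 16, 4, 25, 25; Σd² = 100
ρ = 1 − 6·100/(8·63) = 1 − 600/504 = -0.190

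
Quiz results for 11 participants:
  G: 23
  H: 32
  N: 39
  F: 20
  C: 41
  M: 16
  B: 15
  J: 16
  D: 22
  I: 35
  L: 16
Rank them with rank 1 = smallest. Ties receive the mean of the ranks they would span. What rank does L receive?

Sorted (ascending): 15, 16, 16, 16, 20, 22, 23, 32, 35, 39, 41
The 3 values of 16 occupy positions 2–4 → average rank 3.
L has value 16 → rank 3.

3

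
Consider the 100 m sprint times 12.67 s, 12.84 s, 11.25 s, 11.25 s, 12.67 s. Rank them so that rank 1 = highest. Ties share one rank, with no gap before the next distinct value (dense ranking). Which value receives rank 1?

12.84

Sorted (descending): 12.84, 12.67, 12.67, 11.25, 11.25
The 2 values of 12.67 share dense rank 2.
The 2 values of 11.25 share dense rank 3.
Remaining distinct values take the next consecutive integers.
Rank 1 → value 12.84.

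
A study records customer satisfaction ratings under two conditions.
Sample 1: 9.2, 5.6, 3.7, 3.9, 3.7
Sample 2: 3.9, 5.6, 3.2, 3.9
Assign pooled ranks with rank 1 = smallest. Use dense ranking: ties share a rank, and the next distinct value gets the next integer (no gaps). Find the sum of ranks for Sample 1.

16

Sorted (ascending): 3.2, 3.7, 3.7, 3.9, 3.9, 3.9, 5.6, 5.6, 9.2
The 2 values of 3.7 share dense rank 2.
The 3 values of 3.9 share dense rank 3.
The 2 values of 5.6 share dense rank 4.
Remaining distinct values take the next consecutive integers.
Sample 1 values → pooled ranks: 9.2→5, 5.6→4, 3.7→2, 3.9→3, 3.7→2
Rank sum = 5 + 4 + 2 + 3 + 2 = 16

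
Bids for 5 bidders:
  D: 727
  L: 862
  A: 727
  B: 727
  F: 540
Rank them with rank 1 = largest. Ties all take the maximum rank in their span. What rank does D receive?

4

Sorted (descending): 862, 727, 727, 727, 540
The 3 values of 727 occupy positions 2–4 → each gets rank 4.
D has value 727 → rank 4.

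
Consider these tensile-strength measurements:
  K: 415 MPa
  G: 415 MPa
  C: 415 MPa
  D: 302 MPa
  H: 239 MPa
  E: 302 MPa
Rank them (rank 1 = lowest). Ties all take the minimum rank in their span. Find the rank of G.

Sorted (ascending): 239, 302, 302, 415, 415, 415
The 2 values of 302 occupy positions 2–3 → each gets rank 2.
The 3 values of 415 occupy positions 4–6 → each gets rank 4.
G has value 415 MPa → rank 4.

4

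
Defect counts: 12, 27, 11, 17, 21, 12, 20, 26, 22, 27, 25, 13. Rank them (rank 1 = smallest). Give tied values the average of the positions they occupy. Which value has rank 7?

Sorted (ascending): 11, 12, 12, 13, 17, 20, 21, 22, 25, 26, 27, 27
The 2 values of 12 occupy positions 2–3 → average rank (2+3)/2 = 2.5.
The 2 values of 27 occupy positions 11–12 → average rank (11+12)/2 = 11.5.
Rank 7 → value 21.

21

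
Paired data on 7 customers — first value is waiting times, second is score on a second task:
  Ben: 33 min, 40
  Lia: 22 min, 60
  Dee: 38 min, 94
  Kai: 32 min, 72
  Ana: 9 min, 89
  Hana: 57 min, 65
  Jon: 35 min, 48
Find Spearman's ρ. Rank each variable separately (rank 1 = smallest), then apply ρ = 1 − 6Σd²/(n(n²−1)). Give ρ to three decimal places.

-0.036

Ranks of variable 1: 4, 2, 6, 3, 1, 7, 5
Ranks of variable 2: 1, 3, 7, 5, 6, 4, 2
d = r₁ − r₂: 3, -1, -1, -2, -5, 3, 3
d²: 9, 1, 1, 4, 25, 9, 9; Σd² = 58
ρ = 1 − 6·58/(7·48) = 1 − 348/336 = -0.036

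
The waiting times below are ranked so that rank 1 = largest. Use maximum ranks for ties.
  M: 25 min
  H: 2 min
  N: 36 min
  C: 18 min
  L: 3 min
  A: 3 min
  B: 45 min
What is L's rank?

Sorted (descending): 45, 36, 25, 18, 3, 3, 2
The 2 values of 3 occupy positions 5–6 → each gets rank 6.
L has value 3 min → rank 6.

6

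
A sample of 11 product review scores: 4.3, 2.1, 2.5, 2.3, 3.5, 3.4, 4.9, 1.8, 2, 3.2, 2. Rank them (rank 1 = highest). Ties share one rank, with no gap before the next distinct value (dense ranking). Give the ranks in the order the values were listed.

2, 8, 6, 7, 3, 4, 1, 10, 9, 5, 9

Sorted (descending): 4.9, 4.3, 3.5, 3.4, 3.2, 2.5, 2.3, 2.1, 2, 2, 1.8
The 2 values of 2 share dense rank 9.
Remaining distinct values take the next consecutive integers.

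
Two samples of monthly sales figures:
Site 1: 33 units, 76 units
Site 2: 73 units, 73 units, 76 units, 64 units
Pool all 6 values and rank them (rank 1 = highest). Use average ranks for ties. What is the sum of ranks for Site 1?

7.5

Sorted (descending): 76, 76, 73, 73, 64, 33
The 2 values of 76 occupy positions 1–2 → average rank (1+2)/2 = 1.5.
The 2 values of 73 occupy positions 3–4 → average rank (3+4)/2 = 3.5.
Site 1 values → pooled ranks: 33→6, 76→1.5
Rank sum = 6 + 1.5 = 7.5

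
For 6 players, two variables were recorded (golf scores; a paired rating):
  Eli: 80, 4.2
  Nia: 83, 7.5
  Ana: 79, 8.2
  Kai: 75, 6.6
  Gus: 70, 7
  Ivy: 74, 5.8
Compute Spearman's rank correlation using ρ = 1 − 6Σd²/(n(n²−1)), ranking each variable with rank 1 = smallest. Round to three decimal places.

Ranks of variable 1: 5, 6, 4, 3, 1, 2
Ranks of variable 2: 1, 5, 6, 3, 4, 2
d = r₁ − r₂: 4, 1, -2, 0, -3, 0
d²: 16, 1, 4, 0, 9, 0; Σd² = 30
ρ = 1 − 6·30/(6·35) = 1 − 180/210 = 0.143

0.143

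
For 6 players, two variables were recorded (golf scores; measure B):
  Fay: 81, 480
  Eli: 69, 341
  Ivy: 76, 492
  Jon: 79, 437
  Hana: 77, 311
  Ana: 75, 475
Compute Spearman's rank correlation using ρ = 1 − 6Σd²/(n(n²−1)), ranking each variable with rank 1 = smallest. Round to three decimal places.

0.200

Ranks of variable 1: 6, 1, 3, 5, 4, 2
Ranks of variable 2: 5, 2, 6, 3, 1, 4
d = r₁ − r₂: 1, -1, -3, 2, 3, -2
d²: 1, 1, 9, 4, 9, 4; Σd² = 28
ρ = 1 − 6·28/(6·35) = 1 − 168/210 = 0.200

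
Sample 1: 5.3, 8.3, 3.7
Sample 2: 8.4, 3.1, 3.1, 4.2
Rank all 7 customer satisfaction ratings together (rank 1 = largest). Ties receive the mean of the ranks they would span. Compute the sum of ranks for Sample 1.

Sorted (descending): 8.4, 8.3, 5.3, 4.2, 3.7, 3.1, 3.1
The 2 values of 3.1 occupy positions 6–7 → average rank (6+7)/2 = 6.5.
Sample 1 values → pooled ranks: 5.3→3, 8.3→2, 3.7→5
Rank sum = 3 + 2 + 5 = 10

10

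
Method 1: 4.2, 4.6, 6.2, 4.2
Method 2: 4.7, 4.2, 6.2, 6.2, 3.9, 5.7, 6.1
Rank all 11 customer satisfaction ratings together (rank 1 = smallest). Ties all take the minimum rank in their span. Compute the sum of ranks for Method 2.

42

Sorted (ascending): 3.9, 4.2, 4.2, 4.2, 4.6, 4.7, 5.7, 6.1, 6.2, 6.2, 6.2
The 3 values of 4.2 occupy positions 2–4 → each gets rank 2.
The 3 values of 6.2 occupy positions 9–11 → each gets rank 9.
Method 2 values → pooled ranks: 4.7→6, 4.2→2, 6.2→9, 6.2→9, 3.9→1, 5.7→7, 6.1→8
Rank sum = 6 + 2 + 9 + 9 + 1 + 7 + 8 = 42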